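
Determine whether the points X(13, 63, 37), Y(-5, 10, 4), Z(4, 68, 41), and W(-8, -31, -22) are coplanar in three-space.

The four points are coplanar iff the 3×3 determinant with rows XY, XZ, XW is zero.
Rows: (-18, -53, -33), (-9, 5, 4), (-21, -94, -59).
Expanding along the first row: (-18)(81) − (-53)(615) + (-33)(951) = -246.
Nonzero ⇒ not coplanar.

No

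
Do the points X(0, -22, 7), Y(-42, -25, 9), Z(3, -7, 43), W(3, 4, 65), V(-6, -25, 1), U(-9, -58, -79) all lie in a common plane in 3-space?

No

The plane through X, Y, Z has normal n = XY × XZ = (-138, 1518, -621) and equation n·P = -37743.
Checking the remaining points: n·W = -34707, n·V = -37743, n·U = -37743.
Since n·W = -34707 ≠ -37743, W is off the plane and the points are not all coplanar.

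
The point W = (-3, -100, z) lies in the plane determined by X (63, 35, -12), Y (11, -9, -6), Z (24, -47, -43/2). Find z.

-27

A normal to the plane is n = XY × XZ = (910, -728, 2548).
W lies in the plane iff n · XW = 0.
This gives (2548)z + (68796) = 0, so z = -27.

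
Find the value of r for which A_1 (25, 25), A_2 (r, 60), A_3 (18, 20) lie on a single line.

74

The three points are collinear iff det[A_1A_2; A_1A_3] = 0.
This determinant is linear in r: (-5)r + (370) = 0, so r = 74.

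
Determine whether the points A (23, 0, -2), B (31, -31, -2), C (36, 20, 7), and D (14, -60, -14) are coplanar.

No

A normal to the plane through A, B, C is n = AB × AC = (-279, -72, 563).
The plane has equation n·P = -7543. For D: n·D = -7468.
-7468 ≠ -7543, so D is off the plane.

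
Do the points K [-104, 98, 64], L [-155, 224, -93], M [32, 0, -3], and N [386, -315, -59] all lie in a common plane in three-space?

The four points are coplanar iff the 3×3 determinant with rows KL, KM, KN is zero.
Rows: (-51, 126, -157), (136, -98, -67), (490, -413, -123).
Expanding along the first row: (-51)(-15617) − (126)(16102) + (-157)(-8148) = 46851.
Nonzero ⇒ not coplanar.

No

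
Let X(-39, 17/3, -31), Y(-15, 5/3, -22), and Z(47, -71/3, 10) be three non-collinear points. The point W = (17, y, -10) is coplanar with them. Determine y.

Coplanarity requires XY · (XZ × XW) = 0.
XY = (24, -4, 9), XZ = (86, -88/3, 41); the triple product is linear in y with coefficient -210 and constant term -770.
Setting it to zero: y = -11/3.

-11/3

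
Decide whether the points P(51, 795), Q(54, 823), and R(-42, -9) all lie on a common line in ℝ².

PQ = (3, 28), PR = (-93, -804).
Twice the signed area of △PQR is (3)(-804) − (28)(-93) = 192.
The area is nonzero, so the three points are not collinear.

No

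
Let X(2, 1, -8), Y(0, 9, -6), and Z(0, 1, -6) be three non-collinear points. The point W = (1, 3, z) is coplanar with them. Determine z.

Coplanarity requires XY · (XZ × XW) = 0.
XY = (-2, 8, 2), XZ = (-2, 0, 2); the triple product is linear in z with coefficient 16 and constant term 112.
Setting it to zero: z = -7.

-7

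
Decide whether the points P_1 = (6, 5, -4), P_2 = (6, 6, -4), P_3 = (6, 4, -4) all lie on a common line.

Yes

P_1P_2 = (0, 1, 0), P_1P_3 = (0, -1, 0).
P_1P_2 × P_1P_3 = (0, 0, 0).
The cross product vanishes, so the three points are collinear.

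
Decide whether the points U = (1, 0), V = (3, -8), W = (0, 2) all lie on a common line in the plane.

UV = (2, -8), UW = (-1, 2).
If collinear, UW would be a scalar multiple of UV. But (2)·(2) ≠ (-8)·(-1) (difference -4), so they are not parallel; the points are not collinear.

No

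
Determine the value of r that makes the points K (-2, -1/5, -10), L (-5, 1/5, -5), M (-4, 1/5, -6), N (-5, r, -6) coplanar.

0

Coplanarity ⇔ det[KL; KM; KN] = 0.
Expanding, this is linear in r: (2)r + (0) = 0.
So r = 0.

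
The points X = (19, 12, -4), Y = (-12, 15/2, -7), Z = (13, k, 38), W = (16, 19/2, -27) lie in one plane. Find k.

15

Normal to plane XYW: n = (96, -704, 64); plane equation n·P = -6880.
Requiring n·Z = -6880: (-704)k + (3680) = -6880.
So k = 15.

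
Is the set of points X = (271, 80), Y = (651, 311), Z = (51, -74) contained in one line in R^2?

XY = (380, 231), XZ = (-220, -154).
det[XY; XZ] = (380)(-154) − (231)(-220) = -7700.
The determinant is nonzero, so they are not collinear.

No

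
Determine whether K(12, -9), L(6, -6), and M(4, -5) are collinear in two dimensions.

KL = (-6, 3), KM = (-8, 4).
Twice the signed area of △KLM is (-6)(4) − (3)(-8) = 0.
The triangle is degenerate (zero area), so the points are collinear.

Yes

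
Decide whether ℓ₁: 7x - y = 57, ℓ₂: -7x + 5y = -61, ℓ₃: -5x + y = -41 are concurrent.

Yes

Lines aᵢx + bᵢy = cᵢ with pairwise distinct directions are concurrent exactly when det[aᵢ bᵢ cᵢ] = 0.
Here the determinant is 0.
It vanishes, so the lines are concurrent at (8, -1).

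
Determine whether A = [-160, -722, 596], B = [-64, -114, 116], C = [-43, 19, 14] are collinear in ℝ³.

No

AB = (96, 608, -480), AC = (117, 741, -582).
AB × AC = (1824, -288, 0).
The cross product is nonzero, so the points do not lie on one line.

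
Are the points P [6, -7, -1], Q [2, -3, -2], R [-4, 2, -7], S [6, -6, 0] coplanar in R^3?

The four points are coplanar iff the 3×3 determinant with rows PQ, PR, PS is zero.
Rows: (-4, 4, -1), (-10, 9, -6), (0, 1, 1).
Expanding along the first row: (-4)(15) − (4)(-10) + (-1)(-10) = -10.
Nonzero ⇒ not coplanar.

No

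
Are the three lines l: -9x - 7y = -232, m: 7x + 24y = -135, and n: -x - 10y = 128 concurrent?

No

The three lines meet at one point iff the augmented coefficient matrix [aᵢ bᵢ cᵢ] has rank < 3, i.e. its determinant vanishes.
Here the determinant is 501.
Nonzero, so no common point exists.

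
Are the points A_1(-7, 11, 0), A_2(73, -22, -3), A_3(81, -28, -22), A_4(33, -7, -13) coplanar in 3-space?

No

The four points are coplanar iff the 3×3 determinant with rows A_1A_2, A_1A_3, A_1A_4 is zero.
Rows: (80, -33, -3), (88, -39, -22), (40, -18, -13).
Expanding along the first row: (80)(111) − (-33)(-264) + (-3)(-24) = 240.
Nonzero ⇒ not coplanar.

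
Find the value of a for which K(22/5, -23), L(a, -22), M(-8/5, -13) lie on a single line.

19/5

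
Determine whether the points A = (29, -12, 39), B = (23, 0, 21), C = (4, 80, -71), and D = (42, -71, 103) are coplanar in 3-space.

The four points are coplanar iff the 3×3 determinant with rows AB, AC, AD is zero.
Rows: (-6, 12, -18), (-25, 92, -110), (13, -59, 64).
Expanding along the first row: (-6)(-602) − (12)(-170) + (-18)(279) = 630.
Nonzero ⇒ not coplanar.

No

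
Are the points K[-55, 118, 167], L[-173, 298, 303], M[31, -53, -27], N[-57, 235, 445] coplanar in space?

No

The four points are coplanar iff the 3×3 determinant with rows KL, KM, KN is zero.
Rows: (-118, 180, 136), (86, -171, -194), (-2, 117, 278).
Expanding along the first row: (-118)(-24840) − (180)(23520) + (136)(9720) = 19440.
Nonzero ⇒ not coplanar.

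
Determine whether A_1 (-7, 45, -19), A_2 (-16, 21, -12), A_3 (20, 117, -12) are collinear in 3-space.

A_1A_2 = (-9, -24, 7), A_1A_3 = (27, 72, 7).
A_1A_2 × A_1A_3 = (-672, 252, 0).
The cross product is nonzero, so the points do not lie on one line.

No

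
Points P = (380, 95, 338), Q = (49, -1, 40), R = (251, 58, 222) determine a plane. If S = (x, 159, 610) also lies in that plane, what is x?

Coplanarity requires PQ · (PR × PS) = 0.
PQ = (-331, -96, -298), PR = (-129, -37, -116); the triple product is linear in x with coefficient 110 and constant term -76120.
Setting it to zero: x = 692.

692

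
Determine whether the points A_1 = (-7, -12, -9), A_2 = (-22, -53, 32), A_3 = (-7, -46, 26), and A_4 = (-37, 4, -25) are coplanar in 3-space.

No

With A_1 as base: A_1A_2 = (-15, -41, 41), A_1A_3 = (0, -34, 35), A_1A_4 = (-30, 16, -16).
A_1A_3 × A_1A_4 = (-16, -1050, -1020).
A_1A_2 · (A_1A_3 × A_1A_4) = 1470.
Since 1470 ≠ 0, the four points are not coplanar.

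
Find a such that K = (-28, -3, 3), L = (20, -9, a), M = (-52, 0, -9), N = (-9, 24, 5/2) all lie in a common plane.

The points are coplanar iff KL · (KM × KN) = 0.
Expanding, this is linear in a: (-705)a + (19035) = 0.
So a = 27.

27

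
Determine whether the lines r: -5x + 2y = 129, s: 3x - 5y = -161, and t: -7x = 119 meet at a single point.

Yes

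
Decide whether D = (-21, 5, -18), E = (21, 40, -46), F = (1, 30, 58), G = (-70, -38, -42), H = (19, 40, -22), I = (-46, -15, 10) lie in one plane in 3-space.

The plane through D, E, F has normal n = DE × DF = (3360, -3808, 280) and equation n·P = -94640.
Checking the remaining points: n·G = -102256, n·H = -94640, n·I = -94640.
Since n·G = -102256 ≠ -94640, G is off the plane and the points are not all coplanar.

No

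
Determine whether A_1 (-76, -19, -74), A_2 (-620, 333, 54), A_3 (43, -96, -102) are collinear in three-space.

A_1A_2 = (-544, 352, 128), A_1A_3 = (119, -77, -28).
A_1A_2 × A_1A_3 = (0, 0, 0).
The cross product vanishes, so the three points are collinear.

Yes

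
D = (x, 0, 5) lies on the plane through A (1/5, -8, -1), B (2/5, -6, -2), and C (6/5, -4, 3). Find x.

A normal to the plane is n = AB × AC = (12, -9/5, -6/5).
D lies in the plane iff n · AD = 0.
This gives (12)x + (-24) = 0, so x = 2.

2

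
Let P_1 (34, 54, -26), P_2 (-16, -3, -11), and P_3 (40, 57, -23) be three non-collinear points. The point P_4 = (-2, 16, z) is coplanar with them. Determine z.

Coplanarity requires P_1P_2 · (P_1P_3 × P_1P_4) = 0.
P_1P_2 = (-50, -57, 15), P_1P_3 = (6, 3, 3); the triple product is linear in z with coefficient 192 and constant term 3648.
Setting it to zero: z = -19.

-19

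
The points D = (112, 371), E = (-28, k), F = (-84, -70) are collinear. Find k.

Collinearity: (E − D) must be parallel to (F − D) = (-196, -441).
Cross-multiplying the components: (k − 371)·(-196) = (-140)·(-441).
Solving gives k = 56.

56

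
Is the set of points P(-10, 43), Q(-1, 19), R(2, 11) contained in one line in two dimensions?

PQ = (9, -24), PR = (12, -32).
Twice the signed area of △PQR is (9)(-32) − (-24)(12) = 0.
The triangle is degenerate (zero area), so the points are collinear.

Yes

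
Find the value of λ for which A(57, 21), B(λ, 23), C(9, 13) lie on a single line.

69

The three points are collinear iff det[AB; AC] = 0.
This determinant is linear in λ: (-8)λ + (552) = 0, so λ = 69.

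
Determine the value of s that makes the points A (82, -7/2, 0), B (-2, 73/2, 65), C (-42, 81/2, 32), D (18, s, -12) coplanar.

25/2

The points are coplanar iff AB · (AC × AD) = 0.
Expanding, this is linear in s: (-5372)s + (67150) = 0.
So s = 25/2.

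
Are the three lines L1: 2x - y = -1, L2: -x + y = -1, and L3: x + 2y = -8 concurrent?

Intersecting L1 and L2: solving the 2×2 system gives (x, y) = (-2, -3).
Substitute into L3: (1)(-2) + (2)(-3) = -8.
This equals -8, so (-2, -3) lies on all three lines and they are concurrent.

Yes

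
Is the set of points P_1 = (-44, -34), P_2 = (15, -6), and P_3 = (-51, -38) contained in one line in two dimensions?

No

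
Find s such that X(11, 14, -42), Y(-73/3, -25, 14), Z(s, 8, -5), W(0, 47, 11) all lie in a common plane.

-6

Normal to plane XYW: n = (-3915, 3770/3, -1595); plane equation n·P = 124555/3.
Requiring n·Z = 124555/3: (-3915)s + (54085/3) = 124555/3.
So s = -6.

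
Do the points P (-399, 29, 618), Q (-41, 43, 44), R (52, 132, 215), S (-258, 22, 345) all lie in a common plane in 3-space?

Yes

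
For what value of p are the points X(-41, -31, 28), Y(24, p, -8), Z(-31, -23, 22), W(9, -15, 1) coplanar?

-3

Normal to plane XZW: n = (-120, -30, -240); plane equation n·P = -870.
Requiring n·Y = -870: (-30)p + (-960) = -870.
So p = -3.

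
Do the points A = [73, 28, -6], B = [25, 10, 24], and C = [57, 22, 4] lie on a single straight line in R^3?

AB = (-48, -18, 30), AC = (-16, -6, 10).
AB × AC = (0, 0, 0).
The cross product vanishes, so the three points are collinear.

Yes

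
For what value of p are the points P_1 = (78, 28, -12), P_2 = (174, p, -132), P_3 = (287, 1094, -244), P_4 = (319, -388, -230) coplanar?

Coplanarity ⇔ det[P_1P_2; P_1P_3; P_1P_4] = 0.
Expanding, this is linear in p: (-10350)p + (9977400) = 0.
So p = 964.

964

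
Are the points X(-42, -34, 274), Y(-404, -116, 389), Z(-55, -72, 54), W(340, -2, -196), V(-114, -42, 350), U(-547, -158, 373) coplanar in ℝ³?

Yes

The plane through X, Y, Z has normal n = XY × XZ = (22410, -81135, 12690) and equation n·P = 5294430.
Checking the remaining points: n·W = 5294430, n·V = 5294430, n·U = 5294430.
All equal 5294430, so all 6 points lie in one plane.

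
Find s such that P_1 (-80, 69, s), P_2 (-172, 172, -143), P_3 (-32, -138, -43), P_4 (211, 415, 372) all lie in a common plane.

Coplanarity ⇔ det[P_1P_2; P_1P_3; P_1P_4] = 0.
Expanding, this is linear in s: (-152750)s + (-8401250) = 0.
So s = -55.

-55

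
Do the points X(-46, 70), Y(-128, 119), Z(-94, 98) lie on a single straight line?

No

XY = (-82, 49), XZ = (-48, 28).
If collinear, XZ would be a scalar multiple of XY. But (-82)·(28) ≠ (49)·(-48) (difference 56), so they are not parallel; the points are not collinear.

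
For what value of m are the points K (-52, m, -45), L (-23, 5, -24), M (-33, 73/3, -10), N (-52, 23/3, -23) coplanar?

The points are coplanar iff KL · (KM × KN) = 0.
Expanding, this is linear in m: (396)m + (8712) = 0.
So m = -22.

-22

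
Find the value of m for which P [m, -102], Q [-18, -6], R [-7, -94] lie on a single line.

-6

The three points are collinear iff det[PQ; PR] = 0.
This determinant is linear in m: (88)m + (528) = 0, so m = -6.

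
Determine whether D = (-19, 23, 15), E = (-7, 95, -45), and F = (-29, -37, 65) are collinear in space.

Yes

DE = (12, 72, -60), DF = (-10, -60, 50).
DE × DF = (0, 0, 0).
The cross product vanishes, so the three points are collinear.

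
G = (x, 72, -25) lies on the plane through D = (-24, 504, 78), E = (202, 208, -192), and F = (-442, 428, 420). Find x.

The plane through D, E, F has equation −121752x + 35568y − 140904z = 9857808.
Substituting G: (-121752)x + (6083496) = 9857808, so x = -31.

-31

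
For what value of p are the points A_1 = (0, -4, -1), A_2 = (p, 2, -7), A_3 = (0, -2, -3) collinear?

0

Collinearity requires A_1A_2 × A_1A_3 = 0; each component is linear in p.
The y-component gives (2)p + (0) = 0, so p = 0.
The remaining components then also vanish.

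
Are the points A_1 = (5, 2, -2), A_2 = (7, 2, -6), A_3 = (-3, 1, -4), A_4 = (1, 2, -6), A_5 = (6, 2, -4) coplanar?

No

The plane through A_1, A_2, A_3 has normal n = A_1A_2 × A_1A_3 = (-4, 36, -2) and equation n·P = 56.
Checking the remaining points: n·A_4 = 80, n·A_5 = 56.
Since n·A_4 = 80 ≠ 56, A_4 is off the plane and the points are not all coplanar.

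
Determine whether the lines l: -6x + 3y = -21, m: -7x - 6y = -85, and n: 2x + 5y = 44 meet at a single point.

Lines aᵢx + bᵢy = cᵢ with pairwise distinct directions are concurrent exactly when det[aᵢ bᵢ cᵢ] = 0.
Here the determinant is -69.
Nonzero, so no common point exists.

No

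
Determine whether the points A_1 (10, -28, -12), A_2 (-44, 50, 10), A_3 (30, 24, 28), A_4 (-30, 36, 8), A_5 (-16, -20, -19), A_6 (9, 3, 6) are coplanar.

Yes

The plane through A_1, A_2, A_3 has normal n = A_1A_2 × A_1A_3 = (1976, 2600, -4368) and equation n·P = -624.
Checking the remaining points: n·A_4 = -624, n·A_5 = -624, n·A_6 = -624.
All equal -624, so all 6 points lie in one plane.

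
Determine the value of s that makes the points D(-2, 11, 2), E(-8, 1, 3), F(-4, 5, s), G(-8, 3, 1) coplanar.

5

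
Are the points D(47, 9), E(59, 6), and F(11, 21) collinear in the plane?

No

DE = (12, -3), DF = (-36, 12).
det[DE; DF] = (12)(12) − (-3)(-36) = 36.
The determinant is nonzero, so they are not collinear.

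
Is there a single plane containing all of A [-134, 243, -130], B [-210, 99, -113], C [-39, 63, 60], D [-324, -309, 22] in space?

No

A normal to the plane through A, B, C is n = AB × AC = (-24300, 16055, 27360).
The plane has equation n·P = 3600765. For D: n·D = 3514125.
3514125 ≠ 3600765, so D is off the plane.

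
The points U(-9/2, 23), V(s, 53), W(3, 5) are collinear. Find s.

-17

The three points are collinear iff det[UV; UW] = 0.
This determinant is linear in s: (-18)s + (-306) = 0, so s = -17.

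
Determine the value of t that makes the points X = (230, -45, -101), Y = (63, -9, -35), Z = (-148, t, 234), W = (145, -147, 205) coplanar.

-91/2

Normal to plane XYW: n = (17748, 45492, 20094); plane equation n·P = 5406.
Requiring n·Z = 5406: (45492)t + (2075292) = 5406.
So t = -91/2.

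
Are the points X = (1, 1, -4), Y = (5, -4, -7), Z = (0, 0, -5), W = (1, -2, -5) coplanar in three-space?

No

A normal to the plane through X, Y, Z is n = XY × XZ = (2, 7, -9).
The plane has equation n·P = 45. For W: n·W = 33.
33 ≠ 45, so W is off the plane.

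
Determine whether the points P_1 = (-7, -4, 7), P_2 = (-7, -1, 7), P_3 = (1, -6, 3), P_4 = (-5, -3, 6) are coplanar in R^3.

With P_1 as base: P_1P_2 = (0, 3, 0), P_1P_3 = (8, -2, -4), P_1P_4 = (2, 1, -1).
P_1P_3 × P_1P_4 = (6, 0, 12).
P_1P_2 · (P_1P_3 × P_1P_4) = 0.
The scalar triple product vanishes, so the four points are coplanar.

Yes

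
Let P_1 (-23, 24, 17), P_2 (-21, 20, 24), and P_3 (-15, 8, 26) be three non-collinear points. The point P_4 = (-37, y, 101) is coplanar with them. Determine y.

The plane through P_1, P_2, P_3 has equation 76x + 38y = -836.
Substituting P_4: (38)y + (-2812) = -836, so y = 52.

52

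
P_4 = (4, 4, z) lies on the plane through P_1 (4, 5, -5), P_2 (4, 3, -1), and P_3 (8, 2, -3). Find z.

A normal to the plane is n = P_1P_2 × P_1P_3 = (8, 16, 8).
P_4 lies in the plane iff n · P_1P_4 = 0.
This gives (8)z + (24) = 0, so z = -3.

-3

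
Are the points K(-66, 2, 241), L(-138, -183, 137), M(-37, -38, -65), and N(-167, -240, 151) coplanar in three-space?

A normal to the plane through K, L, M is n = KL × KM = (52450, -25048, 8245).
The plane has equation n·P = -1524751. For N: n·N = -1502635.
-1502635 ≠ -1524751, so N is off the plane.

No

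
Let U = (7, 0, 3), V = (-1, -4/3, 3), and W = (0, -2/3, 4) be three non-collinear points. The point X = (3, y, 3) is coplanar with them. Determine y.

Coplanarity requires UV · (UW × UX) = 0.
UV = (-8, -4/3, 0), UW = (-7, -2/3, 1); the triple product is linear in y with coefficient 8 and constant term 16/3.
Setting it to zero: y = -2/3.

-2/3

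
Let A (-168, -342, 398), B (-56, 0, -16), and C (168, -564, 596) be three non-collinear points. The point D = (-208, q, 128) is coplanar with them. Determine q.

-102

A normal to the plane is n = AB × AC = (-24192, -161280, -139776).
D lies in the plane iff n · AD = 0.
This gives (-161280)q + (-16450560) = 0, so q = -102.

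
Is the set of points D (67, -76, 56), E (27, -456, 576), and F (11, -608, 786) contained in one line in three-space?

DE = (-40, -380, 520), DF = (-56, -532, 730).
Comparing components 2 and 3: (-380)(730) − (520)(-532) = -760 ≠ 0, so DE and DF are not parallel and the points are not collinear.

No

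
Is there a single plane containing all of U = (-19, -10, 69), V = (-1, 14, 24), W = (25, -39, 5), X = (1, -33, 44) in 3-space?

A normal to the plane through U, V, W is n = UV × UW = (-2841, -828, -1578).
The plane has equation n·P = -46623. For X: n·X = -44949.
-44949 ≠ -46623, so X is off the plane.

No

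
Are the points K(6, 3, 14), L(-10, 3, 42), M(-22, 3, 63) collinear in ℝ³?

Yes

KL = (-16, 0, 28), KM = (-28, 0, 49).
Each component of KM is 7/4 times the corresponding component of KL, so KM = 7/4·KL and the points are collinear.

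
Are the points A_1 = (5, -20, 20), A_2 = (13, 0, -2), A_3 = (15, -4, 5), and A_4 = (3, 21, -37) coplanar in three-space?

A normal to the plane through A_1, A_2, A_3 is n = A_1A_2 × A_1A_3 = (52, -100, -72).
The plane has equation n·P = 820. For A_4: n·A_4 = 720.
720 ≠ 820, so A_4 is off the plane.

No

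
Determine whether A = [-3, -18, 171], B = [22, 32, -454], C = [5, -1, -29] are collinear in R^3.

AB = (25, 50, -625), AC = (8, 17, -200).
AB × AC = (625, 0, 25).
The cross product is nonzero, so the points do not lie on one line.

No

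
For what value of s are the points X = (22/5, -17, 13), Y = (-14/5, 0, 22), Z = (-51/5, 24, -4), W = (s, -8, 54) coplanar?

-2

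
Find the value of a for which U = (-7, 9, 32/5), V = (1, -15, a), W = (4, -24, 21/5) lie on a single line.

24/5

Direction UW = (11, -33, -11/5). From the x-coordinate of V, the parameter along the line is τ = (1 − (-7))/11 = 8/11.
Then a = 32/5 + 8/11·(-11/5) = 24/5.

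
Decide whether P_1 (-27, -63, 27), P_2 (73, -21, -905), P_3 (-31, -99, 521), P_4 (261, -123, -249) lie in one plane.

A normal to the plane through P_1, P_2, P_3 is n = P_1P_2 × P_1P_3 = (-12804, -45672, -3432).
The plane has equation n·P = 3130380. For P_4: n·P_4 = 3130380.
Equal, so P_4 lies in the plane and all four are coplanar.

Yes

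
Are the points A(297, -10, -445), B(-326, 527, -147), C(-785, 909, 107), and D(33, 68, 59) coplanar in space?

Yes

A normal to the plane through A, B, C is n = AB × AC = (22562, 21460, 8497).
The plane has equation n·P = 2705149. For D: n·D = 2705149.
Equal, so D lies in the plane and all four are coplanar.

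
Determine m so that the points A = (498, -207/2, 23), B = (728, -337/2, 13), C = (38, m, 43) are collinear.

53/2

Direction AB = (230, -65, -10). From the x-coordinate of C, the parameter along the line is τ = (38 − 498)/230 = -2.
Then m = (-207/2) + (-2)·(-65) = 53/2.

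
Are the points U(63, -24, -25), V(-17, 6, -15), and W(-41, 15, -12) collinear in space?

UV = (-80, 30, 10), UW = (-104, 39, 13).
UV × UW = (0, 0, 0).
The cross product vanishes, so the three points are collinear.

Yes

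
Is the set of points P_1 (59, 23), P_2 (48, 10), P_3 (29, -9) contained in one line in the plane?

No

P_1P_2 = (-11, -13), P_1P_3 = (-30, -32).
Twice the signed area of △P_1P_2P_3 is (-11)(-32) − (-13)(-30) = -38.
The area is nonzero, so the three points are not collinear.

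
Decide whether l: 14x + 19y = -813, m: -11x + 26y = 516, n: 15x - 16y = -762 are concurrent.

Yes

Intersecting l and m: solving the 2×2 system gives (x, y) = (-54, -3).
Substitute into n: (15)(-54) + (-16)(-3) = -762.
This equals -762, so (-54, -3) lies on all three lines and they are concurrent.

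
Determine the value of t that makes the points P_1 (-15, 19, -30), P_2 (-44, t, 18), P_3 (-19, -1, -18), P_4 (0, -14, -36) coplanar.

-18

Normal to plane P_1P_3P_4: n = (516, 156, 432); plane equation n·P = -17736.
Requiring n·P_2 = -17736: (156)t + (-14928) = -17736.
So t = -18.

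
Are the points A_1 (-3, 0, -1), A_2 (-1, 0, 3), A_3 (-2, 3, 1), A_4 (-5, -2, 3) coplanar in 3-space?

No

The four points are coplanar iff the 3×3 determinant with rows A_1A_2, A_1A_3, A_1A_4 is zero.
Rows: (2, 0, 4), (1, 3, 2), (-2, -2, 4).
Expanding along the first row: (2)(16) − (0)(8) + (4)(4) = 48.
Nonzero ⇒ not coplanar.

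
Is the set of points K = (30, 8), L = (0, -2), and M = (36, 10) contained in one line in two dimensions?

KL = (-30, -10), KM = (6, 2).
Checking proportionality: KM = -1/5·KL, so the vectors are parallel and the points are collinear.

Yes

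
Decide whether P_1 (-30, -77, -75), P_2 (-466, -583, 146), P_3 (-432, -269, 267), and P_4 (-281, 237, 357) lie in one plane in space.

Yes

The four points are coplanar iff the 3×3 determinant with rows P_1P_2, P_1P_3, P_1P_4 is zero.
Rows: (-436, -506, 221), (-402, -192, 342), (-251, 314, 432).
Expanding along the first row: (-436)(-190332) − (-506)(-87822) + (221)(-174420) = 0.
Zero determinant ⇒ coplanar.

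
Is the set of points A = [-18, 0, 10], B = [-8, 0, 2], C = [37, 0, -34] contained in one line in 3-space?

Yes

AB = (10, 0, -8), AC = (55, 0, -44).
AB × AC = (0, 0, 0).
The cross product vanishes, so the three points are collinear.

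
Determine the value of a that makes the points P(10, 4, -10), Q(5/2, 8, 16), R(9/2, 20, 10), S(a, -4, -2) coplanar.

Normal to plane PQR: n = (-336, 7, -98); plane equation n·X = -2352.
Requiring n·S = -2352: (-336)a + (168) = -2352.
So a = 15/2.

15/2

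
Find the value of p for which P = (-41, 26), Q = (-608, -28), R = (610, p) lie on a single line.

The three points are collinear iff det[PQ; PR] = 0.
This determinant is linear in p: (-567)p + (49896) = 0, so p = 88.

88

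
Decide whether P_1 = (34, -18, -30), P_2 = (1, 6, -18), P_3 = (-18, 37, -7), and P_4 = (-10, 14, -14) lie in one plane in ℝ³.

With P_1 as base: P_1P_2 = (-33, 24, 12), P_1P_3 = (-52, 55, 23), P_1P_4 = (-44, 32, 16).
P_1P_3 × P_1P_4 = (144, -180, 756).
P_1P_2 · (P_1P_3 × P_1P_4) = 0.
The scalar triple product vanishes, so the four points are coplanar.

Yes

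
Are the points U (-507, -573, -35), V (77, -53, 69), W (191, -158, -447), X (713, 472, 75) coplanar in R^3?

A normal to the plane through U, V, W is n = UV × UW = (-257400, 313200, -120600).
The plane has equation n·P = -44740800. For X: n·X = -44740800.
Equal, so X lies in the plane and all four are coplanar.

Yes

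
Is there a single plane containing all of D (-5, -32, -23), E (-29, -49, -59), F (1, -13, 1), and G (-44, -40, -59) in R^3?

No

The four points are coplanar iff the 3×3 determinant with rows DE, DF, DG is zero.
Rows: (-24, -17, -36), (6, 19, 24), (-39, -8, -36).
Expanding along the first row: (-24)(-492) − (-17)(720) + (-36)(693) = -900.
Nonzero ⇒ not coplanar.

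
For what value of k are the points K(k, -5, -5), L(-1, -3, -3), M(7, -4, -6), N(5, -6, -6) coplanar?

Coplanarity ⇔ det[KL; KM; KN] = 0.
Expanding, this is linear in k: (6)k + (-18) = 0.
So k = 3.

3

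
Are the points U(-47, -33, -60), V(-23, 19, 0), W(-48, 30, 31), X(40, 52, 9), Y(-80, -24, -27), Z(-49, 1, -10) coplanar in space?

The plane through U, V, W has normal n = UV × UW = (952, -2244, 1564) and equation n·P = -64532.
Checking the remaining points: n·X = -64532, n·Y = -64532, n·Z = -64532.
All equal -64532, so all 6 points lie in one plane.

Yes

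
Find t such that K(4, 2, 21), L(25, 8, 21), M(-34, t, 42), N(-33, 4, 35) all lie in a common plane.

Normal to plane KLN: n = (84, -294, 264); plane equation n·P = 5292.
Requiring n·M = 5292: (-294)t + (8232) = 5292.
So t = 10.

10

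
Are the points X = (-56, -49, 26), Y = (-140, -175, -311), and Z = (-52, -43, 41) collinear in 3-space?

No

XY = (-84, -126, -337), XZ = (4, 6, 15).
Comparing components 2 and 3: (-126)(15) − (-337)(6) = 132 ≠ 0, so XY and XZ are not parallel and the points are not collinear.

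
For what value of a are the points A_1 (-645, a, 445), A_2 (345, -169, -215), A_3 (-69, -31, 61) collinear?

161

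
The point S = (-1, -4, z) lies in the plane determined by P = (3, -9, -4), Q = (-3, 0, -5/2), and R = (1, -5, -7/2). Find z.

-3

The plane through P, Q, R has equation −(3/2)x − 6z = 39/2.
Substituting S: (-6)z + (3/2) = 39/2, so z = -3.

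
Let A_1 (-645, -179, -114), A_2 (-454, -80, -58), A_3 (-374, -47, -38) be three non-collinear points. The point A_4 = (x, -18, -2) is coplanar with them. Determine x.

-78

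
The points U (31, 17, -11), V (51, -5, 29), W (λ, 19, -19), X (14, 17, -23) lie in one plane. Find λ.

The points are coplanar iff UV · (UW × UX) = 0.
Expanding, this is linear in λ: (-264)λ + (6072) = 0.
So λ = 23.

23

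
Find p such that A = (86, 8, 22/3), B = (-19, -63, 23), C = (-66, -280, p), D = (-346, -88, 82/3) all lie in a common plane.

The points are coplanar iff AB · (AC × AD) = 0.
Expanding, this is linear in p: (20592)p + (-1482624) = 0.
So p = 72.

72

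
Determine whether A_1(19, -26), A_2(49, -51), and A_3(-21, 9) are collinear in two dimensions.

No

A_1A_2 = (30, -25), A_1A_3 = (-40, 35).
If collinear, A_1A_3 would be a scalar multiple of A_1A_2. But (30)·(35) ≠ (-25)·(-40) (difference 50), so they are not parallel; the points are not collinear.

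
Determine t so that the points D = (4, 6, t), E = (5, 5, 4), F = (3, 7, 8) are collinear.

6

Direction EF = (-2, 2, 4). From the x-coordinate of D, the parameter along the line is τ = (4 − 5)/(-2) = 1/2.
Then t = 4 + 1/2·(4) = 6.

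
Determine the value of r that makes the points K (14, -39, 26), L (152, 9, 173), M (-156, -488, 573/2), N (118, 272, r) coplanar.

Coplanarity ⇔ det[KL; KM; KN] = 0.
Expanding, this is linear in r: (-53802)r + (-9388449) = 0.
So r = -349/2.

-349/2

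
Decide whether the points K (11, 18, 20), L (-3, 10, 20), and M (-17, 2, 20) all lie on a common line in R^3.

KL = (-14, -8, 0), KM = (-28, -16, 0).
Each component of KM is 2 times the corresponding component of KL, so KM = 2·KL and the points are collinear.

Yes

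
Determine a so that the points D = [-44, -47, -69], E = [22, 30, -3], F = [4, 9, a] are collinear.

Direction DE = (66, 77, 66). From the x-coordinate of F, the parameter along the line is τ = (4 − (-44))/66 = 8/11.
Then a = (-69) + 8/11·(66) = -21.

-21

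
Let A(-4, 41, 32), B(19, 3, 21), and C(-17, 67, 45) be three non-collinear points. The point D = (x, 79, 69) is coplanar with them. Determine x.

-14

The plane through A, B, C has equation −208x − 156y + 104z = -2236.
Substituting D: (-208)x + (-5148) = -2236, so x = -14.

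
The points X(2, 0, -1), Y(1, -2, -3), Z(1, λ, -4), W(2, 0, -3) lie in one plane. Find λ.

-2

Normal to plane XYW: n = (4, -2, 0); plane equation n·P = 8.
Requiring n·Z = 8: (-2)λ + (4) = 8.
So λ = -2.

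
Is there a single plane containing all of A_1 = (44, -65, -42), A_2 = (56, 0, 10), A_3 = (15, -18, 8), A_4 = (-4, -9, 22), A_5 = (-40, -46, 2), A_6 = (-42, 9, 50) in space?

Yes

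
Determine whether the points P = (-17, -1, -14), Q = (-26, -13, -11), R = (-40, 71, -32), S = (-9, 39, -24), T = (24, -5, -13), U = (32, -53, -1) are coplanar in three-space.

The plane through P, Q, R has normal n = PQ × PR = (0, -231, -924) and equation n·X = 13167.
Checking the remaining points: n·S = 13167, n·T = 13167, n·U = 13167.
All equal 13167, so all 6 points lie in one plane.

Yes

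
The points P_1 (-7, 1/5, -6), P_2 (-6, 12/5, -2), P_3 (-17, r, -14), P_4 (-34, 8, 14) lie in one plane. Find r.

-5

Normal to plane P_1P_2P_4: n = (64/5, -128, 336/5); plane equation n·P = -2592/5.
Requiring n·P_3 = -2592/5: (-128)r + (-5792/5) = -2592/5.
So r = -5.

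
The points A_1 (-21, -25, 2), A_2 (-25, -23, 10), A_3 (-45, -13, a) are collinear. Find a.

Direction A_1A_2 = (-4, 2, 8). From the x-coordinate of A_3, the parameter along the line is τ = (-45 − (-21))/(-4) = 6.
Then a = 2 + 6·(8) = 50.

50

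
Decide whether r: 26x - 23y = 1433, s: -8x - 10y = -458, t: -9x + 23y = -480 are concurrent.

Intersecting r and s: solving the 2×2 system gives (x, y) = (56, 1).
Substitute into t: (-9)(56) + (23)(1) = -481.
But t requires -480 ≠ -481, so the three lines have no common point.

No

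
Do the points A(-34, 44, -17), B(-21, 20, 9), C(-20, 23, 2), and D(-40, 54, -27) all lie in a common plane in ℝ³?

The four points are coplanar iff the 3×3 determinant with rows AB, AC, AD is zero.
Rows: (13, -24, 26), (14, -21, 19), (-6, 10, -10).
Expanding along the first row: (13)(20) − (-24)(-26) + (26)(14) = 0.
Zero determinant ⇒ coplanar.

Yes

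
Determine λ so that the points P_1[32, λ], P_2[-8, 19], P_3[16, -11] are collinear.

Collinearity: (P_1 − P_2) must be parallel to (P_3 − P_2) = (24, -30).
Cross-multiplying the components: (λ − 19)·(24) = (40)·(-30).
Solving gives λ = -31.

-31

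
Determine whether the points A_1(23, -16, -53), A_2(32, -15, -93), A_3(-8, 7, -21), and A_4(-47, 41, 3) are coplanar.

No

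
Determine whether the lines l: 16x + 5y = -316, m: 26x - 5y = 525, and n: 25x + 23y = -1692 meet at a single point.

No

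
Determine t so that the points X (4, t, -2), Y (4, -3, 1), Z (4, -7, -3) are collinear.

Direction YZ = (0, -4, -4). From the z-coordinate of X, the parameter along the line is τ = (-2 − 1)/(-4) = 3/4.
Then t = (-3) + 3/4·(-4) = -6.

-6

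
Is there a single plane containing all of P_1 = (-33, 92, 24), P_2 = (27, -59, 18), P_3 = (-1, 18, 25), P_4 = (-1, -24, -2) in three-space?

Yes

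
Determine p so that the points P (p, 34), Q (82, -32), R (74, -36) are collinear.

214

The three points are collinear iff det[PQ; PR] = 0.
This determinant is linear in p: (4)p + (-856) = 0, so p = 214.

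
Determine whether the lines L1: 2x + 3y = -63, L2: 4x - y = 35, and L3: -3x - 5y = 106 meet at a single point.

The three lines meet at one point iff the augmented coefficient matrix [aᵢ bᵢ cᵢ] has rank < 3, i.e. its determinant vanishes.
Here the determinant is 0.
It vanishes, so the lines are concurrent at (3, -23).

Yes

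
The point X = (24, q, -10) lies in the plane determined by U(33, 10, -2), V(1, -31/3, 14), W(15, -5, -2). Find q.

-2/3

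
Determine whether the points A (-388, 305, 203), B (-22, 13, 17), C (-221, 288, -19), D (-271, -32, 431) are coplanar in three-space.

With A as base: AB = (366, -292, -186), AC = (167, -17, -222), AD = (117, -337, 228).
AC × AD = (-78690, -64050, -54290).
AB · (AC × AD) = 0.
The scalar triple product vanishes, so the four points are coplanar.

Yes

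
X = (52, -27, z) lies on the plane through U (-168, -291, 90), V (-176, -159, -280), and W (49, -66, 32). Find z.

Coplanarity requires UV · (UW × UX) = 0.
UV = (-8, 132, -370), UW = (217, 225, -58); the triple product is linear in z with coefficient -30444 and constant term -1948416.
Setting it to zero: z = -64.

-64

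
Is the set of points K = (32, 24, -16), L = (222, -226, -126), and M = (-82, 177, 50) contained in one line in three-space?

No

KL = (190, -250, -110), KM = (-114, 153, 66).
KL × KM = (330, 0, 570).
The cross product is nonzero, so the points do not lie on one line.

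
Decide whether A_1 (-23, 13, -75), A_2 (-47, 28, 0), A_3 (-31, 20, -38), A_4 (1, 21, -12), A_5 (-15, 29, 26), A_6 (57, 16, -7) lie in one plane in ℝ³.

The plane through A_1, A_2, A_3 has normal n = A_1A_2 × A_1A_3 = (30, 288, -48) and equation n·P = 6654.
Checking the remaining points: n·A_4 = 6654, n·A_5 = 6654, n·A_6 = 6654.
All equal 6654, so all 6 points lie in one plane.

Yes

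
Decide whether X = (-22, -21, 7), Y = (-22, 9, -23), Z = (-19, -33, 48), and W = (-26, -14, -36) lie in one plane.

A normal to the plane through X, Y, Z is n = XY × XZ = (870, -90, -90).
The plane has equation n·P = -17880. For W: n·W = -18120.
-18120 ≠ -17880, so W is off the plane.

No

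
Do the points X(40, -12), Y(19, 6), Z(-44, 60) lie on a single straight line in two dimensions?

Yes

XY = (-21, 18), XZ = (-84, 72).
det[XY; XZ] = (-21)(72) − (18)(-84) = 0.
The determinant is zero, so the points are collinear.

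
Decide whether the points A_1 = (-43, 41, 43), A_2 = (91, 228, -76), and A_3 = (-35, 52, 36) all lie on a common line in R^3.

No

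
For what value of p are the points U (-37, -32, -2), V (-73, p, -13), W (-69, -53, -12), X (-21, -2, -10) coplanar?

Coplanarity ⇔ det[UV; UW; UX] = 0.
Expanding, this is linear in p: (-416)p + (-23296) = 0.
So p = -56.

-56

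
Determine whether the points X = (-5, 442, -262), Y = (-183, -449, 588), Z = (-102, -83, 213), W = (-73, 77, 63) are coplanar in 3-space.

No

The four points are coplanar iff the 3×3 determinant with rows XY, XZ, XW is zero.
Rows: (-178, -891, 850), (-97, -525, 475), (-68, -365, 325).
Expanding along the first row: (-178)(2750) − (-891)(775) + (850)(-295) = -49725.
Nonzero ⇒ not coplanar.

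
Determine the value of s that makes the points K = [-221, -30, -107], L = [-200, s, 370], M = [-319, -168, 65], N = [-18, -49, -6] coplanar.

-343

Normal to plane KMN: n = (-10670, 44814, 29876); plane equation n·P = -2183082.
Requiring n·L = -2183082: (44814)s + (13188120) = -2183082.
So s = -343.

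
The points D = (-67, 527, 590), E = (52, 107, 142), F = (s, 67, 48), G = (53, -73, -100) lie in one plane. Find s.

12

Coplanarity ⇔ det[DE; DF; DG] = 0.
Expanding, this is linear in s: (-21000)s + (252000) = 0.
So s = 12.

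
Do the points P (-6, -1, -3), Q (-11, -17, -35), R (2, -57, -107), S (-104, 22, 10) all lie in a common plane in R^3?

A normal to the plane through P, Q, R is n = PQ × PR = (-128, -776, 408).
The plane has equation n·X = 320. For S: n·S = 320.
Equal, so S lies in the plane and all four are coplanar.

Yes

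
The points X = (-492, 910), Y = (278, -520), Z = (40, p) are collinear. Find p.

Collinearity: (Z − X) must be parallel to (Y − X) = (770, -1430).
Cross-multiplying the components: (p − 910)·(770) = (532)·(-1430).
Solving gives p = -78.

-78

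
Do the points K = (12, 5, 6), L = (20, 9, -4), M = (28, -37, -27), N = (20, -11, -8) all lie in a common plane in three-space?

With K as base: KL = (8, 4, -10), KM = (16, -42, -33), KN = (8, -16, -14).
KM × KN = (60, -40, 80).
KL · (KM × KN) = -480.
Since -480 ≠ 0, the four points are not coplanar.

No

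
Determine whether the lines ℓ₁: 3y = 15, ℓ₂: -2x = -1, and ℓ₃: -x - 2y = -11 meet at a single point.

No

Intersecting ℓ₁ and ℓ₂: solving the 2×2 system gives (x, y) = (1/2, 5).
Substitute into ℓ₃: (-1)(1/2) + (-2)(5) = -21/2.
But ℓ₃ requires -11 ≠ -21/2, so the three lines have no common point.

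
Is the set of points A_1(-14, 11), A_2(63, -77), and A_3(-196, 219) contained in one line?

A_1A_2 = (77, -88), A_1A_3 = (-182, 208).
Checking proportionality: A_1A_3 = -26/11·A_1A_2, so the vectors are parallel and the points are collinear.

Yes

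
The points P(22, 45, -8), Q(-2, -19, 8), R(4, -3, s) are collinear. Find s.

Collinearity requires PQ × PR = 0; each component is linear in s.
The x-component gives (-64)s + (256) = 0, so s = 4.
The remaining components then also vanish.

4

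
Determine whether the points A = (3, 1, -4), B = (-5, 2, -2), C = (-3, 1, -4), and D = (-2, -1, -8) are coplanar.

Yes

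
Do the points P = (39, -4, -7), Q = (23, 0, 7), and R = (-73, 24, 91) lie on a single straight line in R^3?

PQ = (-16, 4, 14), PR = (-112, 28, 98).
PQ × PR = (0, 0, 0).
The cross product vanishes, so the three points are collinear.

Yes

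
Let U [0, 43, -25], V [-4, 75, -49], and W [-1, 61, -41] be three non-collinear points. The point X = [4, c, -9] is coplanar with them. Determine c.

The plane through U, V, W has equation −80x − 40y − 40z = -720.
Substituting X: (-40)c + (40) = -720, so c = 19.

19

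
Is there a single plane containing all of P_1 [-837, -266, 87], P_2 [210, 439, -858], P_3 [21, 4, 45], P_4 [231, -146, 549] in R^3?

A normal to the plane through P_1, P_2, P_3 is n = P_1P_2 × P_1P_3 = (225540, -766836, -322200).
The plane has equation n·P = -12830004. For P_4: n·P_4 = -12830004.
Equal, so P_4 lies in the plane and all four are coplanar.

Yes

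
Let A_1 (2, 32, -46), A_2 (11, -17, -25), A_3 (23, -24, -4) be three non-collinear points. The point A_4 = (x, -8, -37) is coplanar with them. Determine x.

9/2

Coplanarity requires A_1A_2 · (A_1A_3 × A_1A_4) = 0.
A_1A_2 = (9, -49, 21), A_1A_3 = (21, -56, 42); the triple product is linear in x with coefficient -882 and constant term 3969.
Setting it to zero: x = 9/2.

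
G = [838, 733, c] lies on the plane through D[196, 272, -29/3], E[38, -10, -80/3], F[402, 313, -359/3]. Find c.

Coplanarity requires DE · (DF × DG) = 0.
DE = (-158, -282, -17), DF = (206, 41, -110); the triple product is linear in c with coefficient 51614 and constant term 33703942/3.
Setting it to zero: c = -653/3.

-653/3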